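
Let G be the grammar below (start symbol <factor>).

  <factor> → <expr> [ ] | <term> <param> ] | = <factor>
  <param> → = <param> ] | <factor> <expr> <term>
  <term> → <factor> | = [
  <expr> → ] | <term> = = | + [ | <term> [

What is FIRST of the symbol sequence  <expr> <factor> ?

{ +, =, ] }

Add FIRST(<expr>) = { +, =, ] }; <expr> is not nullable, stop.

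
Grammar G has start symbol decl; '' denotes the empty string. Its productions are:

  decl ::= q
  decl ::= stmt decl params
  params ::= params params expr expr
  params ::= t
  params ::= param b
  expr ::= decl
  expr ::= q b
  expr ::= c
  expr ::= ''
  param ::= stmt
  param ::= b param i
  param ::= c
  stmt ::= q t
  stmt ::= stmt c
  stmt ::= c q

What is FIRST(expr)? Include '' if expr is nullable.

{ c, q, '' }

From expr ::= decl: add FIRST(decl) = { c, q }.
expr ::= q b contributes {q}.
expr ::= c contributes {c}.
expr ::= '' contributes ''.
Union: FIRST(expr) = { c, q, '' }.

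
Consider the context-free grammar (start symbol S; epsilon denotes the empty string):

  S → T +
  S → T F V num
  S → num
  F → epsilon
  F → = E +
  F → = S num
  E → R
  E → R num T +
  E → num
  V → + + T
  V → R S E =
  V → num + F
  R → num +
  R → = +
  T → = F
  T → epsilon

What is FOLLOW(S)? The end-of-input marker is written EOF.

{ EOF, =, num }

S is the start symbol, so EOF ∈ FOLLOW(S).
In F → = S num: add FIRST(num) = { num }.
In V → R S E =: add FIRST(E =) = { =, num }.
Union: FOLLOW(S) = { EOF, =, num }.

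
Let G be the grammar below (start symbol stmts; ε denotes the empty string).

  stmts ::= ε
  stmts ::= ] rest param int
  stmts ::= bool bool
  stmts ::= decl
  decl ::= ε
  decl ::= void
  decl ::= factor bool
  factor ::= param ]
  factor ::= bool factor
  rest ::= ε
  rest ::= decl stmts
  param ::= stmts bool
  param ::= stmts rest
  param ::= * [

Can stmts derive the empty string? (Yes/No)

Yes

stmts has an ε-production, so stmts ⇒ ε.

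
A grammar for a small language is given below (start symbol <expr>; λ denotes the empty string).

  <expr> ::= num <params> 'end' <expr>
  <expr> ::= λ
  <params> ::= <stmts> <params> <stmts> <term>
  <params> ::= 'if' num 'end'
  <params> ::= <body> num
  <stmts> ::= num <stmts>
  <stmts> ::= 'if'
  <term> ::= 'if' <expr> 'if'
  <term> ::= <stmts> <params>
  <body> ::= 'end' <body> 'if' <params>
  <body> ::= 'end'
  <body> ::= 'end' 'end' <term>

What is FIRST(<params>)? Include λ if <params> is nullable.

From <params> ::= <stmts> <params> <stmts> <term>: add FIRST(<stmts>) = { 'if', num }.
<params> ::= 'if' num 'end' contributes {'if'}.
From <params> ::= <body> num: add FIRST(<body>) = { 'end' }.
Union: FIRST(<params>) = { 'end', 'if', num }.

{ 'end', 'if', num }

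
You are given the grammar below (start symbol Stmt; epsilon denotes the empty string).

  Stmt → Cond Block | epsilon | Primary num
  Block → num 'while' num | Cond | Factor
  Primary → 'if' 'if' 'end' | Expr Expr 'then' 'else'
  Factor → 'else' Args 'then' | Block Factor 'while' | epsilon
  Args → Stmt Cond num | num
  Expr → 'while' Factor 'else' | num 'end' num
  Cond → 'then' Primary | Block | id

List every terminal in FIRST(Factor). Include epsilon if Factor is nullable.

{ 'else', 'then', 'while', id, num, epsilon }

Factor → 'else' Args 'then' contributes {'else'}.
From Factor → Block Factor 'while': Block, Factor nullable, take FIRST(Block) ∪ FIRST(Factor) ∪ {'while'} = { 'else', 'then', 'while', id, num }.
Factor → epsilon contributes epsilon.
Union: FIRST(Factor) = { 'else', 'then', 'while', id, num, epsilon }.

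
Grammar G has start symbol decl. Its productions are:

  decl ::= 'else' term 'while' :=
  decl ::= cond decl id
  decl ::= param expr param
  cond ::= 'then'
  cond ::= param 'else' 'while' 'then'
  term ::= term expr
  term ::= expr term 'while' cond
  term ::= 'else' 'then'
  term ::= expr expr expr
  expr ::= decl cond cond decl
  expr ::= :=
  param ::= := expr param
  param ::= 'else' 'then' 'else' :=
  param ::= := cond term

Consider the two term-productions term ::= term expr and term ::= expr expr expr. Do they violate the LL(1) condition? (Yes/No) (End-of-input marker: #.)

Yes

FIRST(term expr) = { 'else', 'then', := } and FIRST(expr expr expr) = { 'else', 'then', := }.
Both contain 'else', so the two alternatives are not disjoint — LL(1) conflict.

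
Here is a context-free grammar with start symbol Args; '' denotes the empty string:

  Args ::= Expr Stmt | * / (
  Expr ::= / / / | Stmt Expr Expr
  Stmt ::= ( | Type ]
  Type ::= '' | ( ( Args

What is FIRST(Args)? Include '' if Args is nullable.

{ (, *, /, ] }

From Args ::= Expr Stmt: add FIRST(Expr) = { (, /, ] }.
Args ::= * / ( contributes {*}.
Union: FIRST(Args) = { (, *, /, ] }.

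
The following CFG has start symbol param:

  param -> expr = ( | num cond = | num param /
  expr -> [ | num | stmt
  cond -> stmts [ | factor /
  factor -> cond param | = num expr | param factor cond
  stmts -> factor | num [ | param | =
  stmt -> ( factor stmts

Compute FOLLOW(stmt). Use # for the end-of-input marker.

In expr -> stmt: stmt is at the end, add FOLLOW(expr) = { (, /, =, [, num }.
Union: FOLLOW(stmt) = { (, /, =, [, num }.

{ (, /, =, [, num }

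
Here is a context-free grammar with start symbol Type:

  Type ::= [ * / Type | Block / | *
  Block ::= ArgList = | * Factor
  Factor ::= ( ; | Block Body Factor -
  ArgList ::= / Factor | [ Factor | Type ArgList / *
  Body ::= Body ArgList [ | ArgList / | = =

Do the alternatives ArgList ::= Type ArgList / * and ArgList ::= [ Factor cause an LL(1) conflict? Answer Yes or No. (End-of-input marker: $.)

Yes

FIRST(Type ArgList / *) = { *, /, [ } and FIRST([ Factor) = { [ }.
Both contain [, so the two alternatives are not disjoint — LL(1) conflict.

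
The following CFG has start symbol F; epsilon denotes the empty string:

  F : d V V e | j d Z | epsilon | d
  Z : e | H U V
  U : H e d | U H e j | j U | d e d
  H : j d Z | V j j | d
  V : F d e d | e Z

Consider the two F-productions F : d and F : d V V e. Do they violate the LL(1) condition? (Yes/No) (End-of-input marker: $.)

FIRST(d) = { d } and FIRST(d V V e) = { d }.
Both contain d, so the two alternatives are not disjoint — LL(1) conflict.

Yes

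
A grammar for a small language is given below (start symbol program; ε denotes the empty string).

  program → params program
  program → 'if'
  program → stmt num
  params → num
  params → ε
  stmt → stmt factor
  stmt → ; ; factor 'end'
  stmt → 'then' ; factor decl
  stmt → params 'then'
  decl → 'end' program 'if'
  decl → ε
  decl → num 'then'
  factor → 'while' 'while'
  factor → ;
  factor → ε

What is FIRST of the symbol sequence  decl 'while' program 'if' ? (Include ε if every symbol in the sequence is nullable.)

{ 'end', 'while', num }

Add FIRST(decl)\{ε} = { 'end', num }; decl is nullable, continue.
'while' is a terminal; add {'while'} and stop.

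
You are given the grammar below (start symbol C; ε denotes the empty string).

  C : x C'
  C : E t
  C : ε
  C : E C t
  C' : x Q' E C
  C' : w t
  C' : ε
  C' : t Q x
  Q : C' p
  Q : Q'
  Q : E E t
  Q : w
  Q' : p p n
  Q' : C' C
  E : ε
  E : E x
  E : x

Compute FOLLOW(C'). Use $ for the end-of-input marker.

In C : x C': C' is at the end, add FOLLOW(C) = { $, p, t, x }.
In Q : C' p: add FIRST(p) = { p }.
In Q' : C' C: add FIRST(C)\{ε} = { t, x }.
  Since C is nullable, also add FOLLOW(Q') = { $, p, t, x }.
Union: FOLLOW(C') = { $, p, t, x }.

{ $, p, t, x }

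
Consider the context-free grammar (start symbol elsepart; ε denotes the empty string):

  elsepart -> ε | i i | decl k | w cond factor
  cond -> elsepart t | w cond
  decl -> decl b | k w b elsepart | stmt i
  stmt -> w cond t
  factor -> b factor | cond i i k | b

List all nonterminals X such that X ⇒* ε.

{ elsepart }

Directly nullable (have an ε-production): elsepart.
No other nonterminal has a production whose RHS symbols are all nullable.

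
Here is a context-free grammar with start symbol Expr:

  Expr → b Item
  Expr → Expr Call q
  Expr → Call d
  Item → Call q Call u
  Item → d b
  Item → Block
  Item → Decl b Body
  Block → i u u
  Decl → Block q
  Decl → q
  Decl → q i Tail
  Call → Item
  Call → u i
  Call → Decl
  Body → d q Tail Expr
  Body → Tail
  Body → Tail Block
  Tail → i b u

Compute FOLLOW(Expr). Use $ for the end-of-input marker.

Expr is the start symbol, so $ ∈ FOLLOW(Expr).
In Expr → Expr Call q: add FIRST(Call q) = { d, i, q, u }.
In Body → d q Tail Expr: Expr is at the end, add FOLLOW(Body) = { $, d, i, q, u }.
Union: FOLLOW(Expr) = { $, d, i, q, u }.

{ $, d, i, q, u }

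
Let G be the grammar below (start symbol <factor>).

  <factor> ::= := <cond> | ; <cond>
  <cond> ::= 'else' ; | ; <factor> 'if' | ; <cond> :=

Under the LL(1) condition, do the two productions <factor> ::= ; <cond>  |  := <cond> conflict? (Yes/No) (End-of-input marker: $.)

FIRST(; <cond>) = { ; } and FIRST(:= <cond>) = { := }.
The FIRST sets are disjoint and neither alternative is nullable — no conflict.

No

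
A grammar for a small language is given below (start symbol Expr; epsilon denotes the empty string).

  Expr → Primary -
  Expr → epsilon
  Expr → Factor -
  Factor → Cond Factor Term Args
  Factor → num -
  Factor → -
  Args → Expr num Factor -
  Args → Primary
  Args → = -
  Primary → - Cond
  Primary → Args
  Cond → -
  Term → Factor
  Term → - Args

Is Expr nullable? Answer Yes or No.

Expr has an epsilon-production, so Expr ⇒ epsilon.

Yes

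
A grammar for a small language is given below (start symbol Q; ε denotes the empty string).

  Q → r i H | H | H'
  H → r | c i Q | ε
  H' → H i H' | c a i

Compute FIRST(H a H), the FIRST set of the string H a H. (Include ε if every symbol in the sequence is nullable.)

{ a, c, r }

Add FIRST(H)\{ε} = { c, r }; H is nullable, continue.
a is a terminal; add {a} and stop.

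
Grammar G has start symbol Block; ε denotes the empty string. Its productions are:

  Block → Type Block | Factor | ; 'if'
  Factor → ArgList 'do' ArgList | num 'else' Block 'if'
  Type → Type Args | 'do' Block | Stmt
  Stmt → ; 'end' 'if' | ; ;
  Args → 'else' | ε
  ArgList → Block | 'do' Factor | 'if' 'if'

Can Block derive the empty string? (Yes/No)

Nullable nonterminals: Args.
No production of Block has an RHS whose symbols are all nullable, so Block is not nullable.

No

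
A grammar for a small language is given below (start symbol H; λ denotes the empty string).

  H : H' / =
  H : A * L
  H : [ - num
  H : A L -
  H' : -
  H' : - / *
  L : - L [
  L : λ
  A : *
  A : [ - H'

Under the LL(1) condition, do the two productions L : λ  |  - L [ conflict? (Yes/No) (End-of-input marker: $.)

FIRST(λ) = { λ } and FIRST(- L [) = { - }.
The first alternative is nullable and FOLLOW(L) = { $, -, [ } shares - with FIRST of the second — conflict.

Yes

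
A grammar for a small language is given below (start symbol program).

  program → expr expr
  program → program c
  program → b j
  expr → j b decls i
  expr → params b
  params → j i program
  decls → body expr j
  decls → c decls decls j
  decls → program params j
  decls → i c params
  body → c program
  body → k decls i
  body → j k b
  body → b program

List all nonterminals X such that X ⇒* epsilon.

{ } (none)

No nonterminal has an empty production or an RHS whose symbols are all nullable.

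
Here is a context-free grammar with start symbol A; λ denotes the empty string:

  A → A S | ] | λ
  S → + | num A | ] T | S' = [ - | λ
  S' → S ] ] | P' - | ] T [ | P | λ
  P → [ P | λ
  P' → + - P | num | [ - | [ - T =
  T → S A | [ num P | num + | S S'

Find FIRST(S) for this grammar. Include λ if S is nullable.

S → + contributes {+}.
S → num A contributes {num}.
S → ] T contributes {]}.
From S → S' = [ -: S' nullable, take FIRST(S') ∪ {=} = { +, =, [, ], num }.
S → λ contributes λ.
Union: FIRST(S) = { +, =, [, ], num, λ }.

{ +, =, [, ], num, λ }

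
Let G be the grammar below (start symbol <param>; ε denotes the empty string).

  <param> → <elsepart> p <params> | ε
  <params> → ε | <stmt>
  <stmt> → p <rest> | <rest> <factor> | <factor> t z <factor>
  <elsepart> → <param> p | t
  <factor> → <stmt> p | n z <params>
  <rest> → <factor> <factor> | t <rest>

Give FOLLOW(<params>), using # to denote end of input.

{ #, n, p, t }

In <param> → <elsepart> p <params>: <params> is at the end, add FOLLOW(<param>) = { #, p }.
In <factor> → n z <params>: <params> is at the end, add FOLLOW(<factor>) = { #, n, p, t }.
Union: FOLLOW(<params>) = { #, n, p, t }.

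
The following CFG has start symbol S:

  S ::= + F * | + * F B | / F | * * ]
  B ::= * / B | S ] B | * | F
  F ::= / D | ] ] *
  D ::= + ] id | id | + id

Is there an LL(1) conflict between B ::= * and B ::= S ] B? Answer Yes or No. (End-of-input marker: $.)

Yes

FIRST(*) = { * } and FIRST(S ] B) = { *, +, / }.
Both contain *, so the two alternatives are not disjoint — LL(1) conflict.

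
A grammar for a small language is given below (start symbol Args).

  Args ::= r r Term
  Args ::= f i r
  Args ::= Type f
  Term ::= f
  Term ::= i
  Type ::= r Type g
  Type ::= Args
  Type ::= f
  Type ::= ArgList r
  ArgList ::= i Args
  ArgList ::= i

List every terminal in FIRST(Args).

Args ::= r r Term contributes {r}.
Args ::= f i r contributes {f}.
From Args ::= Type f: add FIRST(Type) = { f, i, r }.
Union: FIRST(Args) = { f, i, r }.

{ f, i, r }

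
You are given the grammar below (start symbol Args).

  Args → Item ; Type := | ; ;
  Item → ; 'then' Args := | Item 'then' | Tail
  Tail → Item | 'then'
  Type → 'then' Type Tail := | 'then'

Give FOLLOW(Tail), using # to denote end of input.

In Item → Tail: Tail is at the end, add FOLLOW(Item) = { 'then', :=, ; }.
In Type → 'then' Type Tail :=: add FIRST(:=) = { := }.
Union: FOLLOW(Tail) = { 'then', :=, ; }.

{ 'then', :=, ; }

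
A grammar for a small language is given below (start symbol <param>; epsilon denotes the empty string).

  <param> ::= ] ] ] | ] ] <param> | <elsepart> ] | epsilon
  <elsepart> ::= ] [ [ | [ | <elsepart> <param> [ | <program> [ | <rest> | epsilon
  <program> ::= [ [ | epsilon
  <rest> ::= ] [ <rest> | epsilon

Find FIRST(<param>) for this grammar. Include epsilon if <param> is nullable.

<param> ::= ] ] ] contributes {]}.
<param> ::= ] ] <param> contributes {]}.
From <param> ::= <elsepart> ]: <elsepart> nullable, take FIRST(<elsepart>) ∪ {]} = { [, ] }.
<param> ::= epsilon contributes epsilon.
Union: FIRST(<param>) = { [, ], epsilon }.

{ [, ], epsilon }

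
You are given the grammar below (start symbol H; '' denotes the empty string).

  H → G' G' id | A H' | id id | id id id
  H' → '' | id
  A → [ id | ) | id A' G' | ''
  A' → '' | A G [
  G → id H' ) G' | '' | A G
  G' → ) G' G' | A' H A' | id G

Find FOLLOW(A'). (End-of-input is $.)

In A → id A' G': add FIRST(G')\{''} = { ), [, id }.
  Since G' is nullable, also add FOLLOW(A) = { $, ), [, id }.
In G' → A' H A': add FIRST(H A')\{''} = { ), [, id }.
  Since H A' is nullable, also add FOLLOW(G') = { $, ), [, id }.
In G' → A' H A': A' is at the end, add FOLLOW(G') = { $, ), [, id }.
Union: FOLLOW(A') = { $, ), [, id }.

{ $, ), [, id }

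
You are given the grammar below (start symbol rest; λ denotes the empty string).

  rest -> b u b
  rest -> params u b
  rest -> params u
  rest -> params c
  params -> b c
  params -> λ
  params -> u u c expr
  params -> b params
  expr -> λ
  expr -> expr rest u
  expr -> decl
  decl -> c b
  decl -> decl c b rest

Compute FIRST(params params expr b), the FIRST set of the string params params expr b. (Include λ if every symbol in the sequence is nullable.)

{ b, c, u }

Add FIRST(params)\{λ} = { b, u }; params is nullable, continue.
Add FIRST(params)\{λ} = { b, u }; params is nullable, continue.
Add FIRST(expr)\{λ} = { b, c, u }; expr is nullable, continue.
b is a terminal; add {b} and stop.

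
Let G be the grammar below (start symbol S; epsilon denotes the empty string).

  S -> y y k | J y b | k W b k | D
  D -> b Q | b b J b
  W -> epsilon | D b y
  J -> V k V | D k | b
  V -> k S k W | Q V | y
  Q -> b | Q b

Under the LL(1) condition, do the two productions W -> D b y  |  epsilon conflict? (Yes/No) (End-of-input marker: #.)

FIRST(D b y) = { b } and FIRST(epsilon) = { epsilon }.
The second alternative is nullable and FOLLOW(W) = { b, k, y } shares b with FIRST of the first — conflict.

Yes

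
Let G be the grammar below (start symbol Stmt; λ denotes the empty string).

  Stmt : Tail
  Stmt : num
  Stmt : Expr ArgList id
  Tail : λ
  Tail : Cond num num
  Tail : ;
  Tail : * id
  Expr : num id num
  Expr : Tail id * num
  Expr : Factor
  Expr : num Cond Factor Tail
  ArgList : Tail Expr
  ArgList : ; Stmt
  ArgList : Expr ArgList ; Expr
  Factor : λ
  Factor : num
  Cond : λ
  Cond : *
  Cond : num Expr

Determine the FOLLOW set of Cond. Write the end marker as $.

In Tail : Cond num num: add FIRST(num num) = { num }.
In Expr : num Cond Factor Tail: add FIRST(Factor Tail)\{λ} = { *, ;, num }.
  Since Factor Tail is nullable, also add FOLLOW(Expr) = { *, ;, id, num }.
Union: FOLLOW(Cond) = { *, ;, id, num }.

{ *, ;, id, num }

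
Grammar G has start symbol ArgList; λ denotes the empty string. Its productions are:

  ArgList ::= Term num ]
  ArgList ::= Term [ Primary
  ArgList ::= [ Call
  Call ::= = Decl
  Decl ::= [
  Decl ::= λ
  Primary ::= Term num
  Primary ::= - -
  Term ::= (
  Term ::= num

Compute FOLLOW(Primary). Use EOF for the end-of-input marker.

In ArgList ::= Term [ Primary: Primary is at the end, add FOLLOW(ArgList) = { EOF }.
Union: FOLLOW(Primary) = { EOF }.

{ EOF }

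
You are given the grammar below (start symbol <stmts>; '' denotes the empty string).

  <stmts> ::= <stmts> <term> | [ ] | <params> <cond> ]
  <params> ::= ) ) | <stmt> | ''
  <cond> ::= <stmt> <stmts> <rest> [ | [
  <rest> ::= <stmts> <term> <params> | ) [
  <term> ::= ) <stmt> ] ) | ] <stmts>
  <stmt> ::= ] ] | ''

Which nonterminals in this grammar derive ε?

Directly nullable (have an ''-production): <params>, <stmt>.
No other nonterminal has a production whose RHS symbols are all nullable.

{ <params>, <stmt> }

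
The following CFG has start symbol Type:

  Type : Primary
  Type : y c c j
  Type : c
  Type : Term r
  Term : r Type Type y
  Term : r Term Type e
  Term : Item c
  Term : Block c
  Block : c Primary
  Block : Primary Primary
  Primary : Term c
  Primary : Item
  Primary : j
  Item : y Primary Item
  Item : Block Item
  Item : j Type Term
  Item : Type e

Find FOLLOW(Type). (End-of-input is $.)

{ $, c, e, j, r, y }

Type is the start symbol, so $ ∈ FOLLOW(Type).
In Term : r Type Type y: add FIRST(Type y) = { c, j, r, y }.
In Term : r Type Type y: add FIRST(y) = { y }.
In Term : r Term Type e: add FIRST(e) = { e }.
In Item : j Type Term: add FIRST(Term) = { c, j, r, y }.
In Item : Type e: add FIRST(e) = { e }.
Union: FOLLOW(Type) = { $, c, e, j, r, y }.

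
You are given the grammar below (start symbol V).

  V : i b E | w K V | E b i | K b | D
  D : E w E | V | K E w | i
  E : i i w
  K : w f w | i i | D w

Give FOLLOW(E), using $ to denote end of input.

In V : i b E: E is at the end, add FOLLOW(V) = { $, w }.
In V : E b i: add FIRST(b i) = { b }.
In D : E w E: add FIRST(w E) = { w }.
In D : E w E: E is at the end, add FOLLOW(D) = { $, w }.
In D : K E w: add FIRST(w) = { w }.
Union: FOLLOW(E) = { $, b, w }.

{ $, b, w }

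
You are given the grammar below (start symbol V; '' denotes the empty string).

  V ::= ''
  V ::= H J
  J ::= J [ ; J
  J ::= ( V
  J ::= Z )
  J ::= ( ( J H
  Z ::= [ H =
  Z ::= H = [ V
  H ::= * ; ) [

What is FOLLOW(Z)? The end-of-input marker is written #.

{ ) }

In J ::= Z ): add FIRST()) = { ) }.
Union: FOLLOW(Z) = { ) }.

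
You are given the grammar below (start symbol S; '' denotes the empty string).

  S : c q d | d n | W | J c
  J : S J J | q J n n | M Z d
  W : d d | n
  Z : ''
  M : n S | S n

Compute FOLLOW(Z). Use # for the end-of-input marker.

In J : M Z d: add FIRST(d) = { d }.
Union: FOLLOW(Z) = { d }.

{ d }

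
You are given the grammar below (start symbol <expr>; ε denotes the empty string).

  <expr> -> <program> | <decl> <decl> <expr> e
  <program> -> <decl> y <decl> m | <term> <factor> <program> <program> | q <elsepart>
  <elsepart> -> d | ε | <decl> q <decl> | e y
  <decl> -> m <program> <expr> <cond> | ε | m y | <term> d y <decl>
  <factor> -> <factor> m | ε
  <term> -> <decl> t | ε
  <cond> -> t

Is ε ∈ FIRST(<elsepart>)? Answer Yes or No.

<elsepart> has an ε-production, so <elsepart> ⇒ ε.

Yes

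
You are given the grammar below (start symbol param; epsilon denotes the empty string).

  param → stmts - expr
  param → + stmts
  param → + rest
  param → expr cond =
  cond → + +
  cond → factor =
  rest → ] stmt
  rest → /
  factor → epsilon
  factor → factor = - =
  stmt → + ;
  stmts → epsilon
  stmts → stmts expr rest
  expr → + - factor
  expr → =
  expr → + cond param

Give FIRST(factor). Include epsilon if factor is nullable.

factor → epsilon contributes epsilon.
From factor → factor = - =: factor nullable, take FIRST(factor) ∪ {=} = { = }.
Union: FIRST(factor) = { =, epsilon }.

{ =, epsilon }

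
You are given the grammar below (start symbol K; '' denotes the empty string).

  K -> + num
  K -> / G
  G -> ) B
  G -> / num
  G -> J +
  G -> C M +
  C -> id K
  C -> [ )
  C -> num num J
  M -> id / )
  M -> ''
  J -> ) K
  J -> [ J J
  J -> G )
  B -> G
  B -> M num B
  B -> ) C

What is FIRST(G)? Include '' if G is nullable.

{ ), /, [, id, num }

G -> ) B contributes {)}.
G -> / num contributes {/}.
From G -> J +: add FIRST(J) = { ), /, [, id, num }.
From G -> C M +: add FIRST(C) = { [, id, num }.
Union: FIRST(G) = { ), /, [, id, num }.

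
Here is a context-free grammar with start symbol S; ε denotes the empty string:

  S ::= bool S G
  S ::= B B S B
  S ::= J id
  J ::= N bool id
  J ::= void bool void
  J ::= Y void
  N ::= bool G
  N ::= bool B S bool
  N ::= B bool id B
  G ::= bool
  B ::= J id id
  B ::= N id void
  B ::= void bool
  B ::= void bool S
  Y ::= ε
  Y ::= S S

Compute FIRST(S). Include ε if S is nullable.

S ::= bool S G contributes {bool}.
From S ::= B B S B: add FIRST(B) = { bool, void }.
From S ::= J id: add FIRST(J) = { bool, void }.
Union: FIRST(S) = { bool, void }.

{ bool, void }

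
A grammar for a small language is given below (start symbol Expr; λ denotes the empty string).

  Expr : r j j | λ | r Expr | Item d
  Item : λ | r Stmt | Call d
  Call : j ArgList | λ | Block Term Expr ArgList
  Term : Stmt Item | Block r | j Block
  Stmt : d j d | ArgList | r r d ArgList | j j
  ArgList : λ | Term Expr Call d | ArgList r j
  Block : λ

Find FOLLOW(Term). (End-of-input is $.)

{ d, j, r }

In Call : Block Term Expr ArgList: add FIRST(Expr ArgList)\{λ} = { d, j, r }.
  Since Expr ArgList is nullable, also add FOLLOW(Call) = { d }.
In ArgList : Term Expr Call d: add FIRST(Expr Call d) = { d, j, r }.
Union: FOLLOW(Term) = { d, j, r }.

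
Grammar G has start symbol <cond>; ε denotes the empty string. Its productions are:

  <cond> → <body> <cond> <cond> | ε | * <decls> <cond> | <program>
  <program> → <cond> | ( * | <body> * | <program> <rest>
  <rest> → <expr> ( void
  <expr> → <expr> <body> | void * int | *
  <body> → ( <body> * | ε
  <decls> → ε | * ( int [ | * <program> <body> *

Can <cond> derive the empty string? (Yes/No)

<cond> has an ε-production, so <cond> ⇒ ε.

Yes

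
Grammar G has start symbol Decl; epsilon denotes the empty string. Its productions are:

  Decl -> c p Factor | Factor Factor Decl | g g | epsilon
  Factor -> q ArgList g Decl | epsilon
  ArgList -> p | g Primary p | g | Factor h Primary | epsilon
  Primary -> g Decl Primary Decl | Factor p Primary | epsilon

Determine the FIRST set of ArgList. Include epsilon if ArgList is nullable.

ArgList -> p contributes {p}.
ArgList -> g Primary p contributes {g}.
ArgList -> g contributes {g}.
From ArgList -> Factor h Primary: Factor nullable, take FIRST(Factor) ∪ {h} = { h, q }.
ArgList -> epsilon contributes epsilon.
Union: FIRST(ArgList) = { g, h, p, q, epsilon }.

{ g, h, p, q, epsilon }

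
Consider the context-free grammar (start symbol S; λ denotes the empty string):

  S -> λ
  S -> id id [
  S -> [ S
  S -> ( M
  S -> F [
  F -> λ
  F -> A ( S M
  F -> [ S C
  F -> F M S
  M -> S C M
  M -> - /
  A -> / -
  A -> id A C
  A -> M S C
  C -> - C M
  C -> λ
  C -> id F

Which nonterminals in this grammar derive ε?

Directly nullable (have an λ-production): S, F, C.
No other nonterminal has a production whose RHS symbols are all nullable.

{ C, F, S }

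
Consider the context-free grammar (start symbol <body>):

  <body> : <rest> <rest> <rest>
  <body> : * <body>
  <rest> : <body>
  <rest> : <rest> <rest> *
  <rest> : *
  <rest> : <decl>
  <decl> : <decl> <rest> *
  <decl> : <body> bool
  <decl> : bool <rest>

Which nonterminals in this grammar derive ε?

{ } (none)

No nonterminal has an empty production or an RHS whose symbols are all nullable.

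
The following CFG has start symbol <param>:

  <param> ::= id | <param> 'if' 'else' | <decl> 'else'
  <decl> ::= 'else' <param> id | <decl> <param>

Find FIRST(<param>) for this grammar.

<param> ::= id contributes {id}.
From <param> ::= <param> 'if' 'else': add FIRST(<param>) = { 'else', id }.
From <param> ::= <decl> 'else': add FIRST(<decl>) = { 'else' }.
Union: FIRST(<param>) = { 'else', id }.

{ 'else', id }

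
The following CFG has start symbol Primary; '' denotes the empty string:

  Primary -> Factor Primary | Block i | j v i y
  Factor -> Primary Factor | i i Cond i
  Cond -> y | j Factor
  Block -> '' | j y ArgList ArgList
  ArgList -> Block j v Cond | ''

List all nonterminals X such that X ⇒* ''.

{ ArgList, Block }

Directly nullable (have an ''-production): Block, ArgList.
No other nonterminal has a production whose RHS symbols are all nullable.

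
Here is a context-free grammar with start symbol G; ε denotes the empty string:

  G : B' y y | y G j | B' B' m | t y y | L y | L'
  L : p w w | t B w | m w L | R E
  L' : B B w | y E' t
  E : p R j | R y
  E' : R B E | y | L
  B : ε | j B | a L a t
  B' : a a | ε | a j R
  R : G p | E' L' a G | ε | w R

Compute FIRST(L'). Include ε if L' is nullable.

From L' : B B w: B, B nullable, take FIRST(B) ∪ FIRST(B) ∪ {w} = { a, j, w }.
L' : y E' t contributes {y}.
Union: FIRST(L') = { a, j, w, y }.

{ a, j, w, y }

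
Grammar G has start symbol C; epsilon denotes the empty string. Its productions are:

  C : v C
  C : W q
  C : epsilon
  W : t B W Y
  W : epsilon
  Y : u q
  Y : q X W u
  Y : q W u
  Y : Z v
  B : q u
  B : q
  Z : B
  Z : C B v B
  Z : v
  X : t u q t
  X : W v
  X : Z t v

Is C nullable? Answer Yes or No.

Yes

C has an epsilon-production, so C ⇒ epsilon.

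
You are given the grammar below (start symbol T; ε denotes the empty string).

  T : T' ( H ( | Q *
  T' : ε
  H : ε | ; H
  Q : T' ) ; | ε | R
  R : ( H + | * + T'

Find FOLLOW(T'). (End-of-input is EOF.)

In T : T' ( H (: add FIRST(( H () = { ( }.
In Q : T' ) ;: add FIRST() ;) = { ) }.
In R : * + T': T' is at the end, add FOLLOW(R) = { * }.
Union: FOLLOW(T') = { (, ), * }.

{ (, ), * }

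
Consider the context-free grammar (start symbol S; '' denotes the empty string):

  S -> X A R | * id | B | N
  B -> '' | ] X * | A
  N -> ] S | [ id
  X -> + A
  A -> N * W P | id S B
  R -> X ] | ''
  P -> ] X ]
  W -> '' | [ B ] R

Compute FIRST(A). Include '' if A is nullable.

{ [, ], id }

From A -> N * W P: add FIRST(N) = { [, ] }.
A -> id S B contributes {id}.
Union: FIRST(A) = { [, ], id }.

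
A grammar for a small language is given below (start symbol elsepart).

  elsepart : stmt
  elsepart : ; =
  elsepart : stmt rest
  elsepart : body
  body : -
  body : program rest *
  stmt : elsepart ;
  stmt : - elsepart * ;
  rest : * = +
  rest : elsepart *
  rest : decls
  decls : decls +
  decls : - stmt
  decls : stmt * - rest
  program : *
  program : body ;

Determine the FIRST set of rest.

rest : * = + contributes {*}.
From rest : elsepart *: add FIRST(elsepart) = { *, -, ; }.
From rest : decls: add FIRST(decls) = { *, -, ; }.
Union: FIRST(rest) = { *, -, ; }.

{ *, -, ; }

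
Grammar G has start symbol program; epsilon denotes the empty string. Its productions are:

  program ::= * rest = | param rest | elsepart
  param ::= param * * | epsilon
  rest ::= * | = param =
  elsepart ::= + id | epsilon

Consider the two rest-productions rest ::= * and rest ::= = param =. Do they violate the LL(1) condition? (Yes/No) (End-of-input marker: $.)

No

FIRST(*) = { * } and FIRST(= param =) = { = }.
The FIRST sets are disjoint and neither alternative is nullable — no conflict.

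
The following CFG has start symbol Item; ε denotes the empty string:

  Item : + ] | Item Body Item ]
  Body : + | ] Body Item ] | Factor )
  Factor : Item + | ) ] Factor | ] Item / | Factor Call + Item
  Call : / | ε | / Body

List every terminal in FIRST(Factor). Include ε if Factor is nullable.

From Factor : Item +: add FIRST(Item) = { + }.
Factor : ) ] Factor contributes {)}.
Factor : ] Item / contributes {]}.
From Factor : Factor Call + Item: add FIRST(Factor) = { ), +, ] }.
Union: FIRST(Factor) = { ), +, ] }.

{ ), +, ] }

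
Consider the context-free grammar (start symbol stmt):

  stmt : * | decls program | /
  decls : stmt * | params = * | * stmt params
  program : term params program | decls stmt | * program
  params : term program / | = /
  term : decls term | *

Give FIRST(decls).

{ *, /, = }

From decls : stmt *: add FIRST(stmt) = { *, /, = }.
From decls : params = *: add FIRST(params) = { *, /, = }.
decls : * stmt params contributes {*}.
Union: FIRST(decls) = { *, /, = }.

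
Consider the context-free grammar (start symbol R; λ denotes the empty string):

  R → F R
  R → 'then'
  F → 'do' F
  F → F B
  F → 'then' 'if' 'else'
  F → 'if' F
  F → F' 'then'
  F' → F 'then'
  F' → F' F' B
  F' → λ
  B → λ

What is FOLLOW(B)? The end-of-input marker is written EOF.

In F → F B: B is at the end, add FOLLOW(F) = { 'do', 'if', 'then' }.
In F' → F' F' B: B is at the end, add FOLLOW(F') = { 'do', 'if', 'then' }.
Union: FOLLOW(B) = { 'do', 'if', 'then' }.

{ 'do', 'if', 'then' }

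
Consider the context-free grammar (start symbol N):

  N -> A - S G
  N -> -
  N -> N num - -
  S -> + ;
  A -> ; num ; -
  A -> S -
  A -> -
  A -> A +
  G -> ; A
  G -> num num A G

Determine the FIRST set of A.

A -> ; num ; - contributes {;}.
From A -> S -: add FIRST(S) = { + }.
A -> - contributes {-}.
From A -> A +: add FIRST(A) = { +, -, ; }.
Union: FIRST(A) = { +, -, ; }.

{ +, -, ; }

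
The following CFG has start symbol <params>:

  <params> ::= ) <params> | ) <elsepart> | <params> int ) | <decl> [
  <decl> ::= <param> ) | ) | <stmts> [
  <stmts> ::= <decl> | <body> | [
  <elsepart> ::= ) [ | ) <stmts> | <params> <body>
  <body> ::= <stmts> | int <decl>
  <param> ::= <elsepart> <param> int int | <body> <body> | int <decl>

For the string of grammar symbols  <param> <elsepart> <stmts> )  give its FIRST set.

Add FIRST(<param>) = { ), [, int }; <param> is not nullable, stop.

{ ), [, int }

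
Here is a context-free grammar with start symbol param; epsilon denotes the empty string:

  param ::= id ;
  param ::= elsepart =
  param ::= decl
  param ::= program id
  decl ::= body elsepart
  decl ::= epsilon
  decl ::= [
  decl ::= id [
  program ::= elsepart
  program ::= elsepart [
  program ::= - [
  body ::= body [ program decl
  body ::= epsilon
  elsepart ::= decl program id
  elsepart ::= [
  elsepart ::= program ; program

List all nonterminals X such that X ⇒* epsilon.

Directly nullable (have an epsilon-production): decl, body.
param ::= decl with every symbol nullable, so param is nullable.
No other nonterminal has a production whose RHS symbols are all nullable.

{ body, decl, param }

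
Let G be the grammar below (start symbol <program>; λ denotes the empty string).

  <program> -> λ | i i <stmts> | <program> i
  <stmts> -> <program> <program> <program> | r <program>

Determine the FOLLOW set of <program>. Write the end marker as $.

<program> is the start symbol, so $ ∈ FOLLOW(<program>).
In <program> -> <program> i: add FIRST(i) = { i }.
In <stmts> -> <program> <program> <program>: add FIRST(<program> <program>)\{λ} = { i }.
  Since <program> <program> is nullable, also add FOLLOW(<stmts>) = { $, i }.
In <stmts> -> <program> <program> <program>: add FIRST(<program>)\{λ} = { i }.
  Since <program> is nullable, also add FOLLOW(<stmts>) = { $, i }.
In <stmts> -> <program> <program> <program>: <program> is at the end, add FOLLOW(<stmts>) = { $, i }.
In <stmts> -> r <program>: <program> is at the end, add FOLLOW(<stmts>) = { $, i }.
Union: FOLLOW(<program>) = { $, i }.

{ $, i }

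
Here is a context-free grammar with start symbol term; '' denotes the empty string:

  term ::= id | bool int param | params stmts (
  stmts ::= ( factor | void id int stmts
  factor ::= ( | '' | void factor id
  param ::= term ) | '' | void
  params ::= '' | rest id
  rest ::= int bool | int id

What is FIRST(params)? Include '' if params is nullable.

{ int, '' }

params ::= '' contributes ''.
From params ::= rest id: add FIRST(rest) = { int }.
Union: FIRST(params) = { int, '' }.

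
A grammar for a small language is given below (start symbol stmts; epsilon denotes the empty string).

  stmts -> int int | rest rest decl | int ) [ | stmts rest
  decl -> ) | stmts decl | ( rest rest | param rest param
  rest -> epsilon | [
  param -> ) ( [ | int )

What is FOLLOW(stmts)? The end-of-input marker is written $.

{ $, (, ), [, int }

stmts is the start symbol, so $ ∈ FOLLOW(stmts).
In stmts -> stmts rest: add FIRST(rest)\{epsilon} = { [ }.
  Since rest is nullable, also add FOLLOW(stmts) = { $, (, ), [, int }.
In decl -> stmts decl: add FIRST(decl) = { (, ), [, int }.
Union: FOLLOW(stmts) = { $, (, ), [, int }.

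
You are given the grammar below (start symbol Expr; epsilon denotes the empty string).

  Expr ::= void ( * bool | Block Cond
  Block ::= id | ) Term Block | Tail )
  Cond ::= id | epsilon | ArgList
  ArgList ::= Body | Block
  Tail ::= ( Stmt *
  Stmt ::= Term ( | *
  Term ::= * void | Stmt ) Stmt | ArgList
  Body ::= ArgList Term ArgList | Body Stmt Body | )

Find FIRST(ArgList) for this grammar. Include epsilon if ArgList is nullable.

From ArgList ::= Body: add FIRST(Body) = { (, ), id }.
From ArgList ::= Block: add FIRST(Block) = { (, ), id }.
Union: FIRST(ArgList) = { (, ), id }.

{ (, ), id }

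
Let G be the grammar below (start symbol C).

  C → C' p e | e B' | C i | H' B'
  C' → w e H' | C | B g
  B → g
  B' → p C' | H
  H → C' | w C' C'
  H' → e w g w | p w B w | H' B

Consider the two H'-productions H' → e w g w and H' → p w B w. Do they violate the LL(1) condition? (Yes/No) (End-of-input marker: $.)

No

FIRST(e w g w) = { e } and FIRST(p w B w) = { p }.
The FIRST sets are disjoint and neither alternative is nullable — no conflict.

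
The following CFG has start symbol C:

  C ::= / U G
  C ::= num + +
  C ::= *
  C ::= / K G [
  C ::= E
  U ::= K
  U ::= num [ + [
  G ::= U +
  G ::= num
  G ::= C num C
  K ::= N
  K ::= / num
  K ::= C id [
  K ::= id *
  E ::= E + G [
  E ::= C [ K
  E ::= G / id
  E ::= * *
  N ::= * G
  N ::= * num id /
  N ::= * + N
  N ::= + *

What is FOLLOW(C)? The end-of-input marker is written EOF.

{ EOF, *, +, /, [, id, num }

C is the start symbol, so EOF ∈ FOLLOW(C).
In G ::= C num C: add FIRST(num C) = { num }.
In G ::= C num C: C is at the end, add FOLLOW(G) = { EOF, *, +, /, [, id, num }.
In K ::= C id [: add FIRST(id [) = { id }.
In E ::= C [ K: add FIRST([ K) = { [ }.
Union: FOLLOW(C) = { EOF, *, +, /, [, id, num }.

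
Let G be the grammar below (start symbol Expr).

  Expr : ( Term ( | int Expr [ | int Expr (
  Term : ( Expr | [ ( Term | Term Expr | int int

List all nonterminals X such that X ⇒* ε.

No nonterminal has an empty production or an RHS whose symbols are all nullable.

{ } (none)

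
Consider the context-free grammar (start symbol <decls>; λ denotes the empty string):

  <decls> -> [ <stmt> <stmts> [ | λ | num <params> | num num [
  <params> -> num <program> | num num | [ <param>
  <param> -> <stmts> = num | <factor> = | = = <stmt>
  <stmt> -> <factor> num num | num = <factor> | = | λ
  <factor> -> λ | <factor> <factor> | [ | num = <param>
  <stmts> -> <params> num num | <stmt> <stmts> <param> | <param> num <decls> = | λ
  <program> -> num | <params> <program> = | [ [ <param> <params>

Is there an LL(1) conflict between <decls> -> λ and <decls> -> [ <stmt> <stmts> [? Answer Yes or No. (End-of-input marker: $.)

No

FIRST(λ) = { λ } and FIRST([ <stmt> <stmts> [) = { [ }.
The first is nullable but FOLLOW(<decls>) = { $, = } is disjoint from FIRST of the second.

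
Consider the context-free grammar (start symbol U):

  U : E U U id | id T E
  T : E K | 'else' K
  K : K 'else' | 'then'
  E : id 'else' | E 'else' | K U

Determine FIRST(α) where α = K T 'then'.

{ 'then' }

Add FIRST(K) = { 'then' }; K is not nullable, stop.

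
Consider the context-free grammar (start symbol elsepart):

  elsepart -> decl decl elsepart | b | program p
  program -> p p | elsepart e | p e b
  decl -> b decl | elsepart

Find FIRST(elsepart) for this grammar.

{ b, p }

From elsepart -> decl decl elsepart: add FIRST(decl) = { b, p }.
elsepart -> b contributes {b}.
From elsepart -> program p: add FIRST(program) = { b, p }.
Union: FIRST(elsepart) = { b, p }.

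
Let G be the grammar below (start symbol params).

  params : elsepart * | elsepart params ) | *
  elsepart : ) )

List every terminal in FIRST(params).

{ ), * }

From params : elsepart *: add FIRST(elsepart) = { ) }.
From params : elsepart params ): add FIRST(elsepart) = { ) }.
params : * contributes {*}.
Union: FIRST(params) = { ), * }.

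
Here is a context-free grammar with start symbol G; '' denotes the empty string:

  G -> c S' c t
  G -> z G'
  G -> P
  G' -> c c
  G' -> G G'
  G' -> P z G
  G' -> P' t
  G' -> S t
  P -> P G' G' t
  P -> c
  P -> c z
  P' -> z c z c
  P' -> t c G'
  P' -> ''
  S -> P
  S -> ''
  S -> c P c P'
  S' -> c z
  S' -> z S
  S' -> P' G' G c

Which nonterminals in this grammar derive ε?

Directly nullable (have an ''-production): P', S.
No other nonterminal has a production whose RHS symbols are all nullable.

{ P', S }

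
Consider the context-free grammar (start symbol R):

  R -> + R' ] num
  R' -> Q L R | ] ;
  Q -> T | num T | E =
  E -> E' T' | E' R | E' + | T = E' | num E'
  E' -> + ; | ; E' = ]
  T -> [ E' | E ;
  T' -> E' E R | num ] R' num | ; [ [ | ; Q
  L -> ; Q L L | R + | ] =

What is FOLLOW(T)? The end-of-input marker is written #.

In Q -> T: T is at the end, add FOLLOW(Q) = { +, ;, =, ] }.
In Q -> num T: T is at the end, add FOLLOW(Q) = { +, ;, =, ] }.
In E -> T = E': add FIRST(= E') = { = }.
Union: FOLLOW(T) = { +, ;, =, ] }.

{ +, ;, =, ] }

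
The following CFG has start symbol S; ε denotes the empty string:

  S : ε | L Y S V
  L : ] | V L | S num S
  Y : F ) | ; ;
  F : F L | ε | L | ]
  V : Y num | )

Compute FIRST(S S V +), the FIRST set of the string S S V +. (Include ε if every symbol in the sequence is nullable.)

Add FIRST(S)\{ε} = { ), ;, ], num }; S is nullable, continue.
Add FIRST(S)\{ε} = { ), ;, ], num }; S is nullable, continue.
Add FIRST(V) = { ), ;, ], num }; V is not nullable, stop.

{ ), ;, ], num }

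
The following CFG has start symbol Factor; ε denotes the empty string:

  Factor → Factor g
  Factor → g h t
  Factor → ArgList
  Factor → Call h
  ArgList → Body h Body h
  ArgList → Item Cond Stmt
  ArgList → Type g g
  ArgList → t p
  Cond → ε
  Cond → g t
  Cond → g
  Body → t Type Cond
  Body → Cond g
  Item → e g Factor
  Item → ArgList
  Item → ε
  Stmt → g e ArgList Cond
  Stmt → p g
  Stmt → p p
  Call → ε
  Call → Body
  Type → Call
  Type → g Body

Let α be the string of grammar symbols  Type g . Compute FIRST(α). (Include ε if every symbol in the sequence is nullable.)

Add FIRST(Type)\{ε} = { g, t }; Type is nullable, continue.
g is a terminal; add {g} and stop.

{ g, t }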